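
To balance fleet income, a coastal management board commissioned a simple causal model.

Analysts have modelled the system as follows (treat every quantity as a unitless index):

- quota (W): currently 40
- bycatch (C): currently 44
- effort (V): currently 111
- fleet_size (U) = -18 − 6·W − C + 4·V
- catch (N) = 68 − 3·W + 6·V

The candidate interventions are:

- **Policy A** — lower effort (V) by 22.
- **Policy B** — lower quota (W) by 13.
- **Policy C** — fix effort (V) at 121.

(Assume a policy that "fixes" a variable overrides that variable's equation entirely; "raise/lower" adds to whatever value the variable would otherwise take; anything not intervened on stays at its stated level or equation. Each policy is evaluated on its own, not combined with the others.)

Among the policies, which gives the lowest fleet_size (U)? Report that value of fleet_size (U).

Policy A (V − 22):
  W = 40
  C = 44
  V = 111 − 22 = 89
  U = -18 − 6·40 − 44 + 4·89 = 54
Policy B (W − 13):
  W = 40 − 13 = 27
  C = 44
  V = 111
  U = -18 − 6·27 − 44 + 4·111 = 220
Policy C (V := 121):
  W = 40
  C = 44
  V = 121
  U = -18 − 6·40 − 44 + 4·121 = 182
Comparing — Policy A: U=54, Policy B: U=220, Policy C: U=182. Lowest is 54 (Policy A).

54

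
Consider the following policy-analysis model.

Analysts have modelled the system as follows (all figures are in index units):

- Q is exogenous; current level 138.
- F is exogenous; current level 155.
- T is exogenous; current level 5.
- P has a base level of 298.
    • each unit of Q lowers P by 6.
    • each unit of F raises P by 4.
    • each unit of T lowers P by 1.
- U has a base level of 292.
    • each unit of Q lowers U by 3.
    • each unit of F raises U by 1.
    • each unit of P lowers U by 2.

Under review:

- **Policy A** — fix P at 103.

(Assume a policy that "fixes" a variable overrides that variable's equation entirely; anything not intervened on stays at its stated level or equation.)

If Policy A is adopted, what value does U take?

Policy A (P := 103):
  Q = 138
  F = 155
  T = 5
  P = 103
  U = 292 − 3·138 + 155 − 2·103 = -173

-173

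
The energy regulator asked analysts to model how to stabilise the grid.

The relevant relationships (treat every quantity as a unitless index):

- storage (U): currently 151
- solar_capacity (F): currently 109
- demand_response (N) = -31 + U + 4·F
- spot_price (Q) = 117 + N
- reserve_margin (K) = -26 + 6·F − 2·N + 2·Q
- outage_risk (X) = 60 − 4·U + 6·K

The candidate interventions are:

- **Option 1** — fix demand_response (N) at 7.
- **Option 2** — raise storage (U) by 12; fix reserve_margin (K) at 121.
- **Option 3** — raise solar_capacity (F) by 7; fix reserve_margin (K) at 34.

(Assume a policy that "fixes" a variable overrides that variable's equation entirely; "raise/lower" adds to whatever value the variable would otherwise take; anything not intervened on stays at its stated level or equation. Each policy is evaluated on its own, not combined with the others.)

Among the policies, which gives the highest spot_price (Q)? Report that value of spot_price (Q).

Option 1 (N := 7):
  U = 151
  F = 109
  N = 7
  Q = 117 + 7 = 124
Option 2 (U + 12, K := 121):
  U = 151 + 12 = 163
  F = 109
  N = -31 + 163 + 4·109 = 568
  Q = 117 + 568 = 685
Option 3 (F + 7, K := 34):
  U = 151
  F = 109 + 7 = 116
  N = -31 + 151 + 4·116 = 584
  Q = 117 + 584 = 701
Comparing — Option 1: Q=124, Option 2: Q=685, Option 3: Q=701. Highest is 701 (Option 3).

701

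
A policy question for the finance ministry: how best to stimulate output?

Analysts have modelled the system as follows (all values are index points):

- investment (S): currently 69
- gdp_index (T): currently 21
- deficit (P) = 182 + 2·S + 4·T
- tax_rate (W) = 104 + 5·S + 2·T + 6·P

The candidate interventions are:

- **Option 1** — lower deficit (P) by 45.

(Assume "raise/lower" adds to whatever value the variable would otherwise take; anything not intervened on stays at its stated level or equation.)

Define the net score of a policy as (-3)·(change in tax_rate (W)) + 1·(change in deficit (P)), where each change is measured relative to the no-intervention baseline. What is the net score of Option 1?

Baseline:
  S = 69
  T = 21
  P = 182 + 2·69 + 4·21 = 404
  W = 104 + 5·69 + 2·21 + 6·404 = 2915
Option 1 (P − 45):
  S = 69
  T = 21
  P = 182 + 2·69 + 4·21 (−45 from intervention) = 359
  W = 104 + 5·69 + 2·21 + 6·359 = 2645
ΔW = 2645 − 2915 = -270; ΔP = 359 − 404 = -45
Score = (-3)·(-270) + 1·(-45) = 765

765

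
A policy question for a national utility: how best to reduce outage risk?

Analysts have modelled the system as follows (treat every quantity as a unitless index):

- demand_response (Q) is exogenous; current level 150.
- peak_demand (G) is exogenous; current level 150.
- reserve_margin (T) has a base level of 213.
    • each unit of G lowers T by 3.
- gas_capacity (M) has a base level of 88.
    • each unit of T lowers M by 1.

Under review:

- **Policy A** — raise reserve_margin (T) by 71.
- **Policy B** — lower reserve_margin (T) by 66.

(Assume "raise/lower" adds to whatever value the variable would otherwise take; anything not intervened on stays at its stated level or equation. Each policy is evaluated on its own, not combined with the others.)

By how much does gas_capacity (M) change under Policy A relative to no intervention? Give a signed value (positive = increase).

Baseline:
  G = 150
  T = 213 − 3·150 = -237
  M = 88 − (-237) = 325
Policy A (T + 71):
  G = 150
  T = 213 − 3·150 (+71 from intervention) = -166
  M = 88 − (-166) = 254
Change in M: 254 − 325 = -71

-71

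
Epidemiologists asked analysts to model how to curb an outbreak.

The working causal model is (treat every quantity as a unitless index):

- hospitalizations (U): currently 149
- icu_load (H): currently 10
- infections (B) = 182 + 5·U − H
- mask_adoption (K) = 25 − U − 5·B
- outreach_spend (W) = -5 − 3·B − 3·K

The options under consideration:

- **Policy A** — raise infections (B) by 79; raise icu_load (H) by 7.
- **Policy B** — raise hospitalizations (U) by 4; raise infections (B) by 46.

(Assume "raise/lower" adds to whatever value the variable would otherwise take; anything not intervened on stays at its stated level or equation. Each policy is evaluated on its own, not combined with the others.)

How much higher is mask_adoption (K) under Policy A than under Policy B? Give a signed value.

-26

Policy A (B + 79, H + 7):
  U = 149
  H = 10 + 7 = 17
  B = 182 + 5·149 − 17 (+79 from intervention) = 989
  K = 25 − 149 − 5·989 = -5069
Policy B (U + 4, B + 46):
  U = 149 + 4 = 153
  H = 10
  B = 182 + 5·153 − 10 (+46 from intervention) = 983
  K = 25 − 153 − 5·983 = -5043
K: -5069 − (-5043) = -26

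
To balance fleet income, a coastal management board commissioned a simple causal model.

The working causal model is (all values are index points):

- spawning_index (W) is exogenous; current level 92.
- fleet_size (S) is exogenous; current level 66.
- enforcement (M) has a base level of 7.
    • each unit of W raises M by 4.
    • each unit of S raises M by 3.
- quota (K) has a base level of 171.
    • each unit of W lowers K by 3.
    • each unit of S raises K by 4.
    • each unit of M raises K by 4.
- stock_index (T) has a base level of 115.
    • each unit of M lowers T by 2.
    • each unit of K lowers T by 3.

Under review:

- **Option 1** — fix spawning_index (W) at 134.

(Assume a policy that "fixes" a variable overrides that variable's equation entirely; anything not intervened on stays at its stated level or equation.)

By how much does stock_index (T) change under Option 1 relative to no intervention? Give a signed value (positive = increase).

Baseline:
  W = 92
  S = 66
  M = 7 + 4·92 + 3·66 = 573
  K = 171 − 3·92 + 4·66 + 4·573 = 2451
  T = 115 − 2·573 − 3·2451 = -8384
Option 1 (W := 134):
  W = 134
  S = 66
  M = 7 + 4·134 + 3·66 = 741
  K = 171 − 3·134 + 4·66 + 4·741 = 2997
  T = 115 − 2·741 − 3·2997 = -10358
Change in T: -10358 − (-8384) = -1974

-1974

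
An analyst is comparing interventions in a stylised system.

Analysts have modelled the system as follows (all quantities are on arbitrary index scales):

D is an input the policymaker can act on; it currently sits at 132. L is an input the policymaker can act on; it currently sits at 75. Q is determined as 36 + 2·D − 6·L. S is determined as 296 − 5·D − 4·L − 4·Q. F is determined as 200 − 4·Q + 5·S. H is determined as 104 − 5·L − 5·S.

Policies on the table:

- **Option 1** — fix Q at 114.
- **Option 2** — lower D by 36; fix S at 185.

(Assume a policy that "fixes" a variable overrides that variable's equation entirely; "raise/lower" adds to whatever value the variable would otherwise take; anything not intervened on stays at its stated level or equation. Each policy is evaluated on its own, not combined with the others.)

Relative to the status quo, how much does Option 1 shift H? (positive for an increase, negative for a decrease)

Baseline:
  D = 132
  L = 75
  Q = 36 + 2·132 − 6·75 = -150
  S = 296 − 5·132 − 4·75 − 4·(-150) = -64
  H = 104 − 5·75 − 5·(-64) = 49
Option 1 (Q := 114):
  D = 132
  L = 75
  Q = 114
  S = 296 − 5·132 − 4·75 − 4·114 = -1120
  H = 104 − 5·75 − 5·(-1120) = 5329
Change in H: 5329 − 49 = 5280

5280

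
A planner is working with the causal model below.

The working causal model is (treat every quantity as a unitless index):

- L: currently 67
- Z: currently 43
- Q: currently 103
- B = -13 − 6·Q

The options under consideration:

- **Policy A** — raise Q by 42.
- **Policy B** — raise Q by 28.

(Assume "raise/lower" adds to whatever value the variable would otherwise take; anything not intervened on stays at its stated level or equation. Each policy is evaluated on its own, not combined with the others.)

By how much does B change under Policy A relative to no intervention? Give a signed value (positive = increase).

Baseline:
  Q = 103
  B = -13 − 6·103 = -631
Policy A (Q + 42):
  Q = 103 + 42 = 145
  B = -13 − 6·145 = -883
Change in B: -883 − (-631) = -252

-252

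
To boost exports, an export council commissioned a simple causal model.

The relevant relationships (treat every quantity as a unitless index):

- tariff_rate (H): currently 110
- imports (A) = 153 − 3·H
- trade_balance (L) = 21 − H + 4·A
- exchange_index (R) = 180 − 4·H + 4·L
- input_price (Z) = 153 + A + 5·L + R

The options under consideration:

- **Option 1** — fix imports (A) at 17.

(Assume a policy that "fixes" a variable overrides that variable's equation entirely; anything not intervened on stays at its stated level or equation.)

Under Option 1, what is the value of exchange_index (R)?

-344

Option 1 (A := 17):
  H = 110
  A = 17
  L = 21 − 110 + 4·17 = -21
  R = 180 − 4·110 + 4·(-21) = -344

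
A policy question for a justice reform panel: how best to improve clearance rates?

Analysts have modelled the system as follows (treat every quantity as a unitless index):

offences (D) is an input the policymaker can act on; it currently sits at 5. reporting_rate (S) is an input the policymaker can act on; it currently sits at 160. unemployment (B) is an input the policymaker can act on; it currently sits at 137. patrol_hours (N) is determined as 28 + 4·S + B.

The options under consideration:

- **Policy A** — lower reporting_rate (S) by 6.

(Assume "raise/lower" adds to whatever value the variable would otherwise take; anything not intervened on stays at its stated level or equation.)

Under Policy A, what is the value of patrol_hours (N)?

781

Policy A (S − 6):
  S = 160 − 6 = 154
  B = 137
  N = 28 + 4·154 + 137 = 781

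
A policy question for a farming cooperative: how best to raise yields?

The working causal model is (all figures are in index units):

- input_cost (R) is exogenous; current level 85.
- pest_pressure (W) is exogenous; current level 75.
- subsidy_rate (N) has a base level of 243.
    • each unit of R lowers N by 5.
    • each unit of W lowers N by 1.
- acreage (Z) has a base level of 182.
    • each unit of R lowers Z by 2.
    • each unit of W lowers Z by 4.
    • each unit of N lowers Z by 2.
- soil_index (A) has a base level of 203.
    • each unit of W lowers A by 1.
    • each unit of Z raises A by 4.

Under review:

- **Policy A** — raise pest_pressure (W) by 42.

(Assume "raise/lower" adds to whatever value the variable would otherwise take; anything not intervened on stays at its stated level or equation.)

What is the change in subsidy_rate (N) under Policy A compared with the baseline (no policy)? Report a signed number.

Baseline:
  R = 85
  W = 75
  N = 243 − 5·85 − 75 = -257
Policy A (W + 42):
  R = 85
  W = 75 + 42 = 117
  N = 243 − 5·85 − 117 = -299
Change in N: -299 − (-257) = -42

-42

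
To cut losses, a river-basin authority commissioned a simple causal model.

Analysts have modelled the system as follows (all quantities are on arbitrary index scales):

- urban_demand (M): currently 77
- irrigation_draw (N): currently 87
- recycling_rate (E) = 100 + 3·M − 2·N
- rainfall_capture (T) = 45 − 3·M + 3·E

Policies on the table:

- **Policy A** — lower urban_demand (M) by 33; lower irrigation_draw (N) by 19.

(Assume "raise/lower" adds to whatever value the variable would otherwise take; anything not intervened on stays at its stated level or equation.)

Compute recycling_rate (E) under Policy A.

Policy A (M − 33, N − 19):
  M = 77 − 33 = 44
  N = 87 − 19 = 68
  E = 100 + 3·44 − 2·68 = 96

96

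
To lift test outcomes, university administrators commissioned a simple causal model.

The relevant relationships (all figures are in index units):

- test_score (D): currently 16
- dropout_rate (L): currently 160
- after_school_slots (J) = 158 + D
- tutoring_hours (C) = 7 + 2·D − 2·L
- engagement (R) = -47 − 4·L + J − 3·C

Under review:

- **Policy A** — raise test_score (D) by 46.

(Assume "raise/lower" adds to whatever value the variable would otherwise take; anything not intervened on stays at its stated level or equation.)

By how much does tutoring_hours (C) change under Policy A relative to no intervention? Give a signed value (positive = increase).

92

Baseline:
  D = 16
  L = 160
  C = 7 + 2·16 − 2·160 = -281
Policy A (D + 46):
  D = 16 + 46 = 62
  L = 160
  C = 7 + 2·62 − 2·160 = -189
Change in C: -189 − (-281) = 92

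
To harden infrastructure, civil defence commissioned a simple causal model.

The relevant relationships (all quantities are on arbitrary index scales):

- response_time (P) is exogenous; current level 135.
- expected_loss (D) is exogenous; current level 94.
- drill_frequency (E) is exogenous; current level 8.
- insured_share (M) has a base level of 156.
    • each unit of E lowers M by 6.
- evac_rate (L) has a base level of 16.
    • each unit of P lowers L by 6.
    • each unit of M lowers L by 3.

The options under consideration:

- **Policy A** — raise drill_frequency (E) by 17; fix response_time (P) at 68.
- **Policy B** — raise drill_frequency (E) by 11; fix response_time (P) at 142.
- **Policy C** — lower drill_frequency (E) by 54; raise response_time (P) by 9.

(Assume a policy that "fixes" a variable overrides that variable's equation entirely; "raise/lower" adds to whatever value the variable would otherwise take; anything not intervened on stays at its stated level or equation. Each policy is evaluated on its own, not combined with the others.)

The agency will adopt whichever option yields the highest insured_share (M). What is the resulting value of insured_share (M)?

432

Policy A (E + 17, P := 68):
  E = 8 + 17 = 25
  M = 156 − 6·25 = 6
Policy B (E + 11, P := 142):
  E = 8 + 11 = 19
  M = 156 − 6·19 = 42
Policy C (E − 54, P + 9):
  E = 8 − 54 = -46
  M = 156 − 6·(-46) = 432
Comparing — Policy A: M=6, Policy B: M=42, Policy C: M=432. Highest is 432 (Policy C).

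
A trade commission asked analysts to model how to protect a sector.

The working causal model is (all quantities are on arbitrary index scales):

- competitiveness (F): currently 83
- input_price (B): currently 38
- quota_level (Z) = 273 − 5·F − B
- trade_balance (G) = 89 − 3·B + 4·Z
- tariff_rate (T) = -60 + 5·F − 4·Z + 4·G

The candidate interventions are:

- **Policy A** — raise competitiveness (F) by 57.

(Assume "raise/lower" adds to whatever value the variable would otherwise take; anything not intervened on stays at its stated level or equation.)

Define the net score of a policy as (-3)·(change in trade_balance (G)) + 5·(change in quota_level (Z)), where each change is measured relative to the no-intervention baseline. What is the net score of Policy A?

Baseline:
  F = 83
  B = 38
  Z = 273 − 5·83 − 38 = -180
  G = 89 − 3·38 + 4·(-180) = -745
Policy A (F + 57):
  F = 83 + 57 = 140
  B = 38
  Z = 273 − 5·140 − 38 = -465
  G = 89 − 3·38 + 4·(-465) = -1885
ΔG = -1885 − (-745) = -1140; ΔZ = -465 − (-180) = -285
Score = (-3)·(-1140) + 5·(-285) = 1995

1995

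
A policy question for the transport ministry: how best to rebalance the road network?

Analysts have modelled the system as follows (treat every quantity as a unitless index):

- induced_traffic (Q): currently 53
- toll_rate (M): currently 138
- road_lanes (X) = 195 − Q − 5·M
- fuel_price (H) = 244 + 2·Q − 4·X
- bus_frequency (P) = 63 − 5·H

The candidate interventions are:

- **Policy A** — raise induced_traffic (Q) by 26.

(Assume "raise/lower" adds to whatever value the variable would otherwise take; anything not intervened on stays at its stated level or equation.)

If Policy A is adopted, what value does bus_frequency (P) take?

Policy A (Q + 26):
  Q = 53 + 26 = 79
  M = 138
  X = 195 − 79 − 5·138 = -574
  H = 244 + 2·79 − 4·(-574) = 2698
  P = 63 − 5·2698 = -13427

-13427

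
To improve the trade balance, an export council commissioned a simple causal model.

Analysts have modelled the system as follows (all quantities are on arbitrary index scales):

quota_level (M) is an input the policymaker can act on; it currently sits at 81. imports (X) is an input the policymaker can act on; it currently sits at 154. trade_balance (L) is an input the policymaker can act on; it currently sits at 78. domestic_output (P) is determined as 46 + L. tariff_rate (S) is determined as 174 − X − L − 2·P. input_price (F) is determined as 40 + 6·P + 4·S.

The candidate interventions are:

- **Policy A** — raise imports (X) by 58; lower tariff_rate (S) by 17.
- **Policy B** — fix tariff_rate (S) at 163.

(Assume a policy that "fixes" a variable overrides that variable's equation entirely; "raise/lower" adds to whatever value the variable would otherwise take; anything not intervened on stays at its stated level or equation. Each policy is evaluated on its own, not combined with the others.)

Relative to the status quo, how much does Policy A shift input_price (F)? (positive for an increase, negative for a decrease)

Baseline:
  X = 154
  L = 78
  P = 46 + 78 = 124
  S = 174 − 154 − 78 − 2·124 = -306
  F = 40 + 6·124 + 4·(-306) = -440
Policy A (X + 58, S − 17):
  X = 154 + 58 = 212
  L = 78
  P = 46 + 78 = 124
  S = 174 − 212 − 78 − 2·124 (−17 from intervention) = -381
  F = 40 + 6·124 + 4·(-381) = -740
Change in F: -740 − (-440) = -300

-300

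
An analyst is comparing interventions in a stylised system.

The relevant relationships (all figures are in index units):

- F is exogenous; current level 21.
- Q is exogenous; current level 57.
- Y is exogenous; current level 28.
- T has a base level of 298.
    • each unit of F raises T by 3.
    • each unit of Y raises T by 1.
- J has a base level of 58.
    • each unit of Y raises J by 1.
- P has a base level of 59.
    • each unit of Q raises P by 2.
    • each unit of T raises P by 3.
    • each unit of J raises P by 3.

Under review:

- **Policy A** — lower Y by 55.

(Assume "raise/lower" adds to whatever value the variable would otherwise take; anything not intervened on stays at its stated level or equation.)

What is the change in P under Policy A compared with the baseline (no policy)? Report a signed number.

Baseline:
  F = 21
  Q = 57
  Y = 28
  T = 298 + 3·21 + 28 = 389
  J = 58 + 28 = 86
  P = 59 + 2·57 + 3·389 + 3·86 = 1598
Policy A (Y − 55):
  F = 21
  Q = 57
  Y = 28 − 55 = -27
  T = 298 + 3·21 + (-27) = 334
  J = 58 + (-27) = 31
  P = 59 + 2·57 + 3·334 + 3·31 = 1268
Change in P: 1268 − 1598 = -330

-330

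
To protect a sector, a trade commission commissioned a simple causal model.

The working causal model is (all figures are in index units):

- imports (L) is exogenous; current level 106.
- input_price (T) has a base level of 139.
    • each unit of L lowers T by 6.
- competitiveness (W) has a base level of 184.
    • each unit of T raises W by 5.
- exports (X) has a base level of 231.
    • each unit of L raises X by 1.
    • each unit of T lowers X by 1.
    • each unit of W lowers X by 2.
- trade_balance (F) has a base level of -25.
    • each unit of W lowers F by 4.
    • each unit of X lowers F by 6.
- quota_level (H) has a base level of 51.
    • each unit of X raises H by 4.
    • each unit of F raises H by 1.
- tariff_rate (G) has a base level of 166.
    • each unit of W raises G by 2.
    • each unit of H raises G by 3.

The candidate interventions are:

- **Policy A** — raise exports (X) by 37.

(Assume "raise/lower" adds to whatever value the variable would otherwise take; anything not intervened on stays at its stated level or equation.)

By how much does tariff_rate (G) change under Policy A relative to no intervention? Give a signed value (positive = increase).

Baseline:
  L = 106
  T = 139 − 6·106 = -497
  W = 184 + 5·(-497) = -2301
  X = 231 + 106 − (-497) − 2·(-2301) = 5436
  F = -25 − 4·(-2301) − 6·5436 = -23437
  H = 51 + 4·5436 + (-23437) = -1642
  G = 166 + 2·(-2301) + 3·(-1642) = -9362
Policy A (X + 37):
  L = 106
  T = 139 − 6·106 = -497
  W = 184 + 5·(-497) = -2301
  X = 231 + 106 − (-497) − 2·(-2301) (+37 from intervention) = 5473
  F = -25 − 4·(-2301) − 6·5473 = -23659
  H = 51 + 4·5473 + (-23659) = -1716
  G = 166 + 2·(-2301) + 3·(-1716) = -9584
Change in G: -9584 − (-9362) = -222

-222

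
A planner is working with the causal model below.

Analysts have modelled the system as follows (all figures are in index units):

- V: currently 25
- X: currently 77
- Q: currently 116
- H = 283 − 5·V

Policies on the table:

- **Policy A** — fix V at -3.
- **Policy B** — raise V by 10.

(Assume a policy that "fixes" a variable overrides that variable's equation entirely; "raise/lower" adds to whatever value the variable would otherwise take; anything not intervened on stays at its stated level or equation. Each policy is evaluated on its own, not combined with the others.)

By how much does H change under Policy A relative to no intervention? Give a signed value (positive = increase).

Baseline:
  V = 25
  H = 283 − 5·25 = 158
Policy A (V := -3):
  V = -3
  H = 283 − 5·(-3) = 298
Change in H: 298 − 158 = 140

140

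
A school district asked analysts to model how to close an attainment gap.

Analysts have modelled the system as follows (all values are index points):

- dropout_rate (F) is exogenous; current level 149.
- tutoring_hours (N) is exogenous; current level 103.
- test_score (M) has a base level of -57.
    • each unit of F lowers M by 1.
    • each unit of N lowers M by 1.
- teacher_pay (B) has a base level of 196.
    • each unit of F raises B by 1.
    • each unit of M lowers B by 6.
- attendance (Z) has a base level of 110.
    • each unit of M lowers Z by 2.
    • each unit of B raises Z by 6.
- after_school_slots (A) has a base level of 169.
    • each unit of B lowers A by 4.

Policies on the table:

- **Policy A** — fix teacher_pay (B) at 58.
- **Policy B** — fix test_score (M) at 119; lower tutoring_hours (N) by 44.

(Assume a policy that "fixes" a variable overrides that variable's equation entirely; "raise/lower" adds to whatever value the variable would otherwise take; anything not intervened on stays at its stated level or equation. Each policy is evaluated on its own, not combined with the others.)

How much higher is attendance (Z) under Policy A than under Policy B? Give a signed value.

Policy A (B := 58):
  F = 149
  N = 103
  M = -57 − 149 − 103 = -309
  B = 58
  Z = 110 − 2·(-309) + 6·58 = 1076
Policy B (M := 119, N − 44):
  F = 149
  N = 103 − 44 = 59
  M = 119
  B = 196 + 149 − 6·119 = -369
  Z = 110 − 2·119 + 6·(-369) = -2342
Z: 1076 − (-2342) = 3418

3418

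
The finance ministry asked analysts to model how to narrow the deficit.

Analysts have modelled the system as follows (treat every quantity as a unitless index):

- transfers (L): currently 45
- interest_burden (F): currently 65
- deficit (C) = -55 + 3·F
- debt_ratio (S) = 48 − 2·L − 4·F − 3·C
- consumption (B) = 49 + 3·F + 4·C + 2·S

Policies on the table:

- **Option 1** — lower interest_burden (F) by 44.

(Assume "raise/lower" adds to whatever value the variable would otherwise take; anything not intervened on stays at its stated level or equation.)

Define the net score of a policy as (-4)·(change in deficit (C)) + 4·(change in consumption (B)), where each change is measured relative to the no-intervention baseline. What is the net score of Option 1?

Baseline:
  L = 45
  F = 65
  C = -55 + 3·65 = 140
  S = 48 − 2·45 − 4·65 − 3·140 = -722
  B = 49 + 3·65 + 4·140 + 2·(-722) = -640
Option 1 (F − 44):
  L = 45
  F = 65 − 44 = 21
  C = -55 + 3·21 = 8
  S = 48 − 2·45 − 4·21 − 3·8 = -150
  B = 49 + 3·21 + 4·8 + 2·(-150) = -156
ΔC = 8 − 140 = -132; ΔB = -156 − (-640) = 484
Score = (-4)·(-132) + 4·484 = 2464

2464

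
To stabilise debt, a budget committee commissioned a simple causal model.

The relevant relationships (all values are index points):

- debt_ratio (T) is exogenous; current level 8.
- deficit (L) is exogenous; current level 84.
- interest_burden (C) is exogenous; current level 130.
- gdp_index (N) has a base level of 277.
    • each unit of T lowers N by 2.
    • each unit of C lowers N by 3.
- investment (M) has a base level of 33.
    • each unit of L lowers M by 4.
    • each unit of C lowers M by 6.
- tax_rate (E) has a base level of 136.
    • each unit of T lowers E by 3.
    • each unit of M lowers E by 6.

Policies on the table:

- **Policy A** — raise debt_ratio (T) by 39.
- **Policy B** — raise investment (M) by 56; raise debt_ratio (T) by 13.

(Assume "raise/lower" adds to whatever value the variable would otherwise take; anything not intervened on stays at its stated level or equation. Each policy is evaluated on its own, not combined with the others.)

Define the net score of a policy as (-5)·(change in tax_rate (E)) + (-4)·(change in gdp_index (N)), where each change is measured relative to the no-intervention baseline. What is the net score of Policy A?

897

Baseline:
  T = 8
  L = 84
  C = 130
  N = 277 − 2·8 − 3·130 = -129
  M = 33 − 4·84 − 6·130 = -1083
  E = 136 − 3·8 − 6·(-1083) = 6610
Policy A (T + 39):
  T = 8 + 39 = 47
  L = 84
  C = 130
  N = 277 − 2·47 − 3·130 = -207
  M = 33 − 4·84 − 6·130 = -1083
  E = 136 − 3·47 − 6·(-1083) = 6493
ΔE = 6493 − 6610 = -117; ΔN = -207 − (-129) = -78
Score = (-5)·(-117) + (-4)·(-78) = 897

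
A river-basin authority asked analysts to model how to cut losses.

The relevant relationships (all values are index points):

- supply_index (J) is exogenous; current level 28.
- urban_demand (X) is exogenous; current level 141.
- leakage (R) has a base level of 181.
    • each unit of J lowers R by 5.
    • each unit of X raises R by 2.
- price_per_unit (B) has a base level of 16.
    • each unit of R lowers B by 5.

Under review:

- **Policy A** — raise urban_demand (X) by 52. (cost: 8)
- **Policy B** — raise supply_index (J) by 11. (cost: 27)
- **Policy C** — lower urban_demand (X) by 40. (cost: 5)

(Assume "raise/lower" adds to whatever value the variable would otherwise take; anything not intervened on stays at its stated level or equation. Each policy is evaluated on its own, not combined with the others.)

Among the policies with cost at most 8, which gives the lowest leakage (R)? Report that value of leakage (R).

243

Policy A (X + 52):
  J = 28
  X = 141 + 52 = 193
  R = 181 − 5·28 + 2·193 = 427
Policy C (X − 40):
  J = 28
  X = 141 − 40 = 101
  R = 181 − 5·28 + 2·101 = 243
Comparing — Policy A: R=427, Policy C: R=243. Lowest is 243 (Policy C).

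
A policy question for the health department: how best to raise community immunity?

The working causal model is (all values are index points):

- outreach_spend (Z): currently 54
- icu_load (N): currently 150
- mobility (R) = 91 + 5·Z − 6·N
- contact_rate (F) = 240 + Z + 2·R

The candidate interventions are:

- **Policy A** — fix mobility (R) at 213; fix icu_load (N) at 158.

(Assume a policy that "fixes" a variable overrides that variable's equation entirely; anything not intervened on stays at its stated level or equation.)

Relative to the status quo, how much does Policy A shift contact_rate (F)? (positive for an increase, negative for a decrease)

1504

Baseline:
  Z = 54
  N = 150
  R = 91 + 5·54 − 6·150 = -539
  F = 240 + 54 + 2·(-539) = -784
Policy A (R := 213, N := 158):
  Z = 54
  N = 158
  R = 213
  F = 240 + 54 + 2·213 = 720
Change in F: 720 − (-784) = 1504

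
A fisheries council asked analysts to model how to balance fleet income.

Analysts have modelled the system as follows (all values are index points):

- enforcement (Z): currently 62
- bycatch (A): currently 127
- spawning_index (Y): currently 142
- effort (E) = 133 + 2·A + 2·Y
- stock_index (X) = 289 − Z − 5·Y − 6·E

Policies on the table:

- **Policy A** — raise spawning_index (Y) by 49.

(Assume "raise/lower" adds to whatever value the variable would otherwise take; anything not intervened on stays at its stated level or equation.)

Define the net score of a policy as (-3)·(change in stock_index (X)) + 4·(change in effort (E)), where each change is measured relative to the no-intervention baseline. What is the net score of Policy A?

2891

Baseline:
  Z = 62
  A = 127
  Y = 142
  E = 133 + 2·127 + 2·142 = 671
  X = 289 − 62 − 5·142 − 6·671 = -4509
Policy A (Y + 49):
  Z = 62
  A = 127
  Y = 142 + 49 = 191
  E = 133 + 2·127 + 2·191 = 769
  X = 289 − 62 − 5·191 − 6·769 = -5342
ΔX = -5342 − (-4509) = -833; ΔE = 769 − 671 = 98
Score = (-3)·(-833) + 4·98 = 2891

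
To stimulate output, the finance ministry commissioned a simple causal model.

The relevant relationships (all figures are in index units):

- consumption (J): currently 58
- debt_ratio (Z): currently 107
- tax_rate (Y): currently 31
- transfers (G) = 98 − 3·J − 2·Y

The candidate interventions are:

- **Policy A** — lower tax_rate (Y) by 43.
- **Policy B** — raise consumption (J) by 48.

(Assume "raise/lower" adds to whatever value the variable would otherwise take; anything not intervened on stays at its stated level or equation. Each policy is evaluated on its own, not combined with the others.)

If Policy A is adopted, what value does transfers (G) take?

-52

Policy A (Y − 43):
  J = 58
  Y = 31 − 43 = -12
  G = 98 − 3·58 − 2·(-12) = -52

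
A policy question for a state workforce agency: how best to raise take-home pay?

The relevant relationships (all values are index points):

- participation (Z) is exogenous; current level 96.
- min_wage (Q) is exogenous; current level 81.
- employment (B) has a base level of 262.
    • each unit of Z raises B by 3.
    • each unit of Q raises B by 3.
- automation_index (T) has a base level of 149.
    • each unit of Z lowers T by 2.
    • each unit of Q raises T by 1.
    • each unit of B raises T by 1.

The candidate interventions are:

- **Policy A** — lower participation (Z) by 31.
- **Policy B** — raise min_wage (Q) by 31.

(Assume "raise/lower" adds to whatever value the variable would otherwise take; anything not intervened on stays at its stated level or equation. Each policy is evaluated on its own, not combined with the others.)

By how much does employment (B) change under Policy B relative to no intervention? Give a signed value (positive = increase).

Baseline:
  Z = 96
  Q = 81
  B = 262 + 3·96 + 3·81 = 793
Policy B (Q + 31):
  Z = 96
  Q = 81 + 31 = 112
  B = 262 + 3·96 + 3·112 = 886
Change in B: 886 − 793 = 93

93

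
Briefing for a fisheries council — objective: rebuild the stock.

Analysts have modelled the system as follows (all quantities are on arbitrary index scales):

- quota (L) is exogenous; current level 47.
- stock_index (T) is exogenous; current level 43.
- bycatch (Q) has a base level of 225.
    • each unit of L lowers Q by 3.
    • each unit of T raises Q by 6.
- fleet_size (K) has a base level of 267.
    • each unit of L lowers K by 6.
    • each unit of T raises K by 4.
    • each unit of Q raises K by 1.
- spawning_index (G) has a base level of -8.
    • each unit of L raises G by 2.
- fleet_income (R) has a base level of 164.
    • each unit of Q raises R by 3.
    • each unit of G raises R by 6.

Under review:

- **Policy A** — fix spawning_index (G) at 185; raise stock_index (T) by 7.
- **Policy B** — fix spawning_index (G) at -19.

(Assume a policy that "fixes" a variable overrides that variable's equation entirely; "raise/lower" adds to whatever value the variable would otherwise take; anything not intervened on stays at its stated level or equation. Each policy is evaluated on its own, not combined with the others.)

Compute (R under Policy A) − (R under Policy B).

Policy A (G := 185, T + 7):
  L = 47
  T = 43 + 7 = 50
  Q = 225 − 3·47 + 6·50 = 384
  G = 185
  R = 164 + 3·384 + 6·185 = 2426
Policy B (G := -19):
  L = 47
  T = 43
  Q = 225 − 3·47 + 6·43 = 342
  G = -19
  R = 164 + 3·342 + 6·(-19) = 1076
R: 2426 − 1076 = 1350

1350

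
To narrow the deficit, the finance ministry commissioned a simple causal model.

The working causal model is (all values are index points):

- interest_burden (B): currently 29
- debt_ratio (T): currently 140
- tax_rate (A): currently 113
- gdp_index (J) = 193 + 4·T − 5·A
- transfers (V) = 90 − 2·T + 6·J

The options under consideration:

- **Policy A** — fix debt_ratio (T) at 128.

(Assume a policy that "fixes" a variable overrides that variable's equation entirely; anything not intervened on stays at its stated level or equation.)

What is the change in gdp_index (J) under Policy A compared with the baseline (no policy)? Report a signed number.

Baseline:
  T = 140
  A = 113
  J = 193 + 4·140 − 5·113 = 188
Policy A (T := 128):
  T = 128
  A = 113
  J = 193 + 4·128 − 5·113 = 140
Change in J: 140 − 188 = -48

-48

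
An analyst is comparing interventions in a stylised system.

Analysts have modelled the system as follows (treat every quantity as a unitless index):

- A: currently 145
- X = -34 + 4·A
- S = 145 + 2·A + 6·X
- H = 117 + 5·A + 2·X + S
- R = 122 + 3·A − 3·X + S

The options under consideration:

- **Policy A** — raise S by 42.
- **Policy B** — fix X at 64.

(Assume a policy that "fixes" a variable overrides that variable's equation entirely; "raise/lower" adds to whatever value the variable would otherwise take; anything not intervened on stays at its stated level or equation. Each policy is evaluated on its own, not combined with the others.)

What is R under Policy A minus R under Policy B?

1488

Policy A (S + 42):
  A = 145
  X = -34 + 4·145 = 546
  S = 145 + 2·145 + 6·546 (+42 from intervention) = 3753
  R = 122 + 3·145 − 3·546 + 3753 = 2672
Policy B (X := 64):
  A = 145
  X = 64
  S = 145 + 2·145 + 6·64 = 819
  R = 122 + 3·145 − 3·64 + 819 = 1184
R: 2672 − 1184 = 1488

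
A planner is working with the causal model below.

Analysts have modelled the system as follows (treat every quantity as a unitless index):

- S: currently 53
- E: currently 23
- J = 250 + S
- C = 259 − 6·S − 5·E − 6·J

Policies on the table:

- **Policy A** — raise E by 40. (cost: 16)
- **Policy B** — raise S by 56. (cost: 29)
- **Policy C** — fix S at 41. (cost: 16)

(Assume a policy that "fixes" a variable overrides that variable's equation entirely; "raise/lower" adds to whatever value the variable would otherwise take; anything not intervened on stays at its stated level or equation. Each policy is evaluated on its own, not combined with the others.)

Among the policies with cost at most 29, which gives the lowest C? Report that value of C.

-2664

Policy A (E + 40):
  S = 53
  E = 23 + 40 = 63
  J = 250 + 53 = 303
  C = 259 − 6·53 − 5·63 − 6·303 = -2192
Policy B (S + 56):
  S = 53 + 56 = 109
  E = 23
  J = 250 + 109 = 359
  C = 259 − 6·109 − 5·23 − 6·359 = -2664
Policy C (S := 41):
  S = 41
  E = 23
  J = 250 + 41 = 291
  C = 259 − 6·41 − 5·23 − 6·291 = -1848
Comparing — Policy A: C=-2192, Policy B: C=-2664, Policy C: C=-1848. Lowest is -2664 (Policy B).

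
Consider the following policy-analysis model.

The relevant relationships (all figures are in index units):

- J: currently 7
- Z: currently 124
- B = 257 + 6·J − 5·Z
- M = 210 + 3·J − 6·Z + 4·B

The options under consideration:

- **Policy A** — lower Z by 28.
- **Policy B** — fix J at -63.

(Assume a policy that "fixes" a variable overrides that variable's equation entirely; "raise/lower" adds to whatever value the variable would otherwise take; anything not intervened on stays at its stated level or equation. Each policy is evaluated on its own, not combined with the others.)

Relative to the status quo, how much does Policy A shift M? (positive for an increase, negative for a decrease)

728

Baseline:
  J = 7
  Z = 124
  B = 257 + 6·7 − 5·124 = -321
  M = 210 + 3·7 − 6·124 + 4·(-321) = -1797
Policy A (Z − 28):
  J = 7
  Z = 124 − 28 = 96
  B = 257 + 6·7 − 5·96 = -181
  M = 210 + 3·7 − 6·96 + 4·(-181) = -1069
Change in M: -1069 − (-1797) = 728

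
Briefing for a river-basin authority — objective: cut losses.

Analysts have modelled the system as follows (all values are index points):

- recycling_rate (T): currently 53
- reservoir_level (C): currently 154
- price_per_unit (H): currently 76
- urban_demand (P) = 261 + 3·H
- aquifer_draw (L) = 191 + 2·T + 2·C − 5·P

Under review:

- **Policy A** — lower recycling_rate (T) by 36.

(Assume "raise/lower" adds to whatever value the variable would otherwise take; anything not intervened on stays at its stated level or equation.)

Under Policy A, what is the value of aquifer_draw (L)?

Policy A (T − 36):
  T = 53 − 36 = 17
  C = 154
  H = 76
  P = 261 + 3·76 = 489
  L = 191 + 2·17 + 2·154 − 5·489 = -1912

-1912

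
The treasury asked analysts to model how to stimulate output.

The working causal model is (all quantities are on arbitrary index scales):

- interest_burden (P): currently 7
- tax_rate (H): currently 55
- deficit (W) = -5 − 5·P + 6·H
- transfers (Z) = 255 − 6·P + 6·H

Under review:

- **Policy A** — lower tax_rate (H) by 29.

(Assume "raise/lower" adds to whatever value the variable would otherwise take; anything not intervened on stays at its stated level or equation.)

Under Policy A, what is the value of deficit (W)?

Policy A (H − 29):
  P = 7
  H = 55 − 29 = 26
  W = -5 − 5·7 + 6·26 = 116

116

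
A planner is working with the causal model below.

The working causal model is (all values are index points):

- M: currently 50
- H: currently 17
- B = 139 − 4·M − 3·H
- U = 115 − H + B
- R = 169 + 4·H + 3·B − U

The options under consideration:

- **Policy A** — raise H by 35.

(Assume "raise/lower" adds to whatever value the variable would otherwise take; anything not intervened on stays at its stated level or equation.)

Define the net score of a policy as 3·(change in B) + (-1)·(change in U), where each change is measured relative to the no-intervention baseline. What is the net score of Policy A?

-175

Baseline:
  M = 50
  H = 17
  B = 139 − 4·50 − 3·17 = -112
  U = 115 − 17 + (-112) = -14
Policy A (H + 35):
  M = 50
  H = 17 + 35 = 52
  B = 139 − 4·50 − 3·52 = -217
  U = 115 − 52 + (-217) = -154
ΔB = -217 − (-112) = -105; ΔU = -154 − (-14) = -140
Score = 3·(-105) + (-1)·(-140) = -175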